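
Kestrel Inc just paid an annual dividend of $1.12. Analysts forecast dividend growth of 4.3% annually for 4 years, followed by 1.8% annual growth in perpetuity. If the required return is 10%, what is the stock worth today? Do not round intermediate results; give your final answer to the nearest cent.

D_1 = 1.16816
D_2 = 1.21839
D_3 = 1.27078
D_4 = 1.32543
Terminal value at year 4: TV = D_4×(1+g_2)/(r−g_2) = 1.34928/0.082 = 16.45467
P_0 = D_1/(1+r)^1 + D_2/(1+r)^2 + D_3/(1+r)^3 + D_4/(1+r)^4 + TV/(1+r)^4
    = 1.06196 + 1.00693 + 0.95476 + 0.90528 + 11.23876 = 15.16770

$15.17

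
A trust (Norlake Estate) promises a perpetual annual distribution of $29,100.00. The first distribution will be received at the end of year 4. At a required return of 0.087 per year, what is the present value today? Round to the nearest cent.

$260426.46

Value at end of year 3: C / r = $29,100.00 / 0.087 = $334,482.7586
Discount to today: PV = $334,482.7586 / (1 + 0.087)^3 = $334,482.7586 / 1.284366 = $260,426.46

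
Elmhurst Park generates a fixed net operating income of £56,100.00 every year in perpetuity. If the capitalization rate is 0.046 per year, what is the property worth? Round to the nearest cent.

£1219565.22

Level perpetuity: PV = C / r = £56,100.00 / 0.046 = £1,219,565.22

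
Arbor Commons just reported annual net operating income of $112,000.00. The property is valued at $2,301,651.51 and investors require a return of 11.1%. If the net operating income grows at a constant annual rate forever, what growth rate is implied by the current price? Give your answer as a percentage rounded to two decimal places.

P = D₀(1+g)/(r−g) ⇒ P(r−g) = D₀(1+g) ⇒ g(P+D₀) = P·r − D₀
g = (P·r − D₀)/(P + D₀) = ($2,301,651.51×0.111 − $112,000.00) / ($2,301,651.51 + $112,000.00) = 0.059447

5.94%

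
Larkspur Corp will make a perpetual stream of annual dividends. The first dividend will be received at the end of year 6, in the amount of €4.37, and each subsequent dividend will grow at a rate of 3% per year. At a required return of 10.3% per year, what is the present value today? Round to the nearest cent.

Value at end of year 5: C₁ / (r − g) = €4.37 / (0.103 − 0.03) = €59.8630
Discount to today: PV = €59.8630 / (1 + 0.103)^5 = €59.8630 / 1.632592 = €36.67

€36.67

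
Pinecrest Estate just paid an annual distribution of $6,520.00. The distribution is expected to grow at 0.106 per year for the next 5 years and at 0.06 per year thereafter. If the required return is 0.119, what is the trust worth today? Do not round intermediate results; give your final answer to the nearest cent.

$141972.19

D_1 = 7211.12000
D_2 = 7975.49872
D_3 = 8820.90158
D_4 = 9755.91715
D_5 = 10790.04437
Terminal value at year 5: TV = D_5×(1+g_2)/(r−g_2) = 11437.44703/0.059 = 193855.03445
P_0 = D_1/(1+r)^1 + D_2/(1+r)^2 + D_3/(1+r)^3 + D_4/(1+r)^4 + D_5/(1+r)^5 + TV/(1+r)^5
    = 6444.25380 + 6369.38758 + 6295.39112 + 6222.25431 + 6149.96718 + 110490.93573 = 141972.18972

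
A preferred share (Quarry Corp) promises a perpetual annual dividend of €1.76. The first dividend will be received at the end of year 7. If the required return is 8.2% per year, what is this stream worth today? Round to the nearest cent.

€13.38

Value at end of year 6: C / r = €1.76 / 0.082 = €21.4634
Discount to today: PV = €21.4634 / (1 + 0.082)^6 = €21.4634 / 1.604588 = €13.38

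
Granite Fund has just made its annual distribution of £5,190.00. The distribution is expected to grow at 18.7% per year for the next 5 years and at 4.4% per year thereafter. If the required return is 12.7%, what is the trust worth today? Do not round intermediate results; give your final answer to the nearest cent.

£115011.24

D_1 = 6160.53000
D_2 = 7312.54911
D_3 = 8679.99579
D_4 = 10303.15501
D_5 = 12229.84499
Terminal value at year 5: TV = D_5×(1+g_2)/(r−g_2) = 12767.95817/0.083 = 153830.82136
P_0 = D_1/(1+r)^1 + D_2/(1+r)^2 + D_3/(1+r)^3 + D_4/(1+r)^4 + D_5/(1+r)^5 + TV/(1+r)^5
    = 5466.30878 + 5757.32789 + 6063.84046 + 6386.67136 + 6726.68936 + 84610.40594 = 115011.24379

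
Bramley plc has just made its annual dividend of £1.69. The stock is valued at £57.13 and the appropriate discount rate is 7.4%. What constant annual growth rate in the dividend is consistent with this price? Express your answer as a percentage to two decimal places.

P = D₀(1+g)/(r−g) ⇒ P(r−g) = D₀(1+g) ⇒ g(P+D₀) = P·r − D₀
g = (P·r − D₀)/(P + D₀) = (£57.13×0.074 − £1.69) / (£57.13 + £1.69) = 0.043142

4.31%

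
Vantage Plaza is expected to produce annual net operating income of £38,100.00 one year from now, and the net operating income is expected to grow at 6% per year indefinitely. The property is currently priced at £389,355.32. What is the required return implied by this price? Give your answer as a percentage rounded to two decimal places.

P = D₁/(r − g) ⇒ r = D₁/P + g = £38,100.0000/£389,355.32 + 0.06 = 0.097854 + 0.06 = 0.157854

15.79%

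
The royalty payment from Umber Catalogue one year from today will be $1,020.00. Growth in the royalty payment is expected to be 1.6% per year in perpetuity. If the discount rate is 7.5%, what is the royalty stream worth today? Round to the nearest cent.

$17288.14

Growing perpetuity: P = D₁ / (r − g) = $1,020.0000 / (0.075 − 0.016) = $17,288.14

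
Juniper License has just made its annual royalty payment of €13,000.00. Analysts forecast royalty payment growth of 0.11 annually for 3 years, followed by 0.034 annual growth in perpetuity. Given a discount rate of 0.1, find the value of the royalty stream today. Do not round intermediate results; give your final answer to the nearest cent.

D_1 = 14430.00000
D_2 = 16017.30000
D_3 = 17779.20300
Terminal value at year 3: TV = D_3×(1+g_2)/(r−g_2) = 18383.69590/0.066 = 278540.84700
P_0 = D_1/(1+r)^1 + D_2/(1+r)^2 + D_3/(1+r)^3 + TV/(1+r)^3
    = 13118.18182 + 13237.43802 + 13357.77836 + 209271.86101 = 248985.25920

€248985.26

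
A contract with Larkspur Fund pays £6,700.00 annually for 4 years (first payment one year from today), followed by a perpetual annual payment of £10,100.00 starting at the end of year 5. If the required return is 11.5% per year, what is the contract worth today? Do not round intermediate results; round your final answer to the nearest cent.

£77389.40

PV of 4-year annuity: £6,700.00 × [1 − (1+0.115)^−4] / 0.115 = 20566.41246
Perpetuity value at year 4: £10,100.00 / 0.115 = 87826.08696
PV of perpetuity: 87826.08696 / (1+0.115)^4 = 56822.98758
Total PV = 20566.41246 + 56822.98758 = 77389.40004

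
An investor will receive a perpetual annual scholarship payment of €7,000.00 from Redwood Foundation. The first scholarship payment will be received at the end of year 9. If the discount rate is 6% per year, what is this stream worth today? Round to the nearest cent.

€73198.11

Value at end of year 8: C / r = €7,000.00 / 0.06 = €116,666.6667
Discount to today: PV = €116,666.6667 / (1 + 0.06)^8 = €116,666.6667 / 1.593848 = €73,198.11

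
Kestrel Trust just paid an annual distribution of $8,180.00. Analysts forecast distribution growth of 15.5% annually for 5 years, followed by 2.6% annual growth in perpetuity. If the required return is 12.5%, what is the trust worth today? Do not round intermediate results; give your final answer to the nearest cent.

D_1 = 9447.90000
D_2 = 10912.32450
D_3 = 12603.73480
D_4 = 14557.31369
D_5 = 16813.69731
Terminal value at year 5: TV = D_5×(1+g_2)/(r−g_2) = 17250.85344/0.099 = 174251.04488
P_0 = D_1/(1+r)^1 + D_2/(1+r)^2 + D_3/(1+r)^3 + D_4/(1+r)^4 + D_5/(1+r)^5 + TV/(1+r)^5
    = 8398.13333 + 8622.08356 + 8852.00578 + 9088.05927 + 9330.40752 + 96696.95065 = 140987.64011

$140987.64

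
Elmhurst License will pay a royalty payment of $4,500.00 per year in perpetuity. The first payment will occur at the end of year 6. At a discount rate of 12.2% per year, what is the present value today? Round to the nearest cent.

Value at end of year 5: C / r = $4,500.00 / 0.122 = $36,885.2459
Discount to today: PV = $36,885.2459 / (1 + 0.122)^5 = $36,885.2459 / 1.778133 = $20,743.80

$20743.80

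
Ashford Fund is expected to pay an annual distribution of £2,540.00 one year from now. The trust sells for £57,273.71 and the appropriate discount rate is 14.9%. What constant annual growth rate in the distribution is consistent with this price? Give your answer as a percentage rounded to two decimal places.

P = D₁/(r−g) ⇒ g = r − D₁/P = 0.149 − £2,540.00/£57,273.71 = 0.104652

10.47%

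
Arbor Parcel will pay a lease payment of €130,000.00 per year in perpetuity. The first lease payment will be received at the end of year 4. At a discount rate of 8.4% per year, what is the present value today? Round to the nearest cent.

Value at end of year 3: C / r = €130,000.00 / 0.084 = €1,547,619.0476
Discount to today: PV = €1,547,619.0476 / (1 + 0.084)^3 = €1,547,619.0476 / 1.273761 = €1,214,999.84

€1214999.84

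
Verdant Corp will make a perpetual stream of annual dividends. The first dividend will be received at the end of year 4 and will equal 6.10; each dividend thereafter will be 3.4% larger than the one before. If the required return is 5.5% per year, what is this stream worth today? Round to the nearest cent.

Value at end of year 3: C₁ / (r − g) = 6.10 / (0.055 − 0.034) = 290.4762
Discount to today: PV = 290.4762 / (1 + 0.055)^3 = 290.4762 / 1.174241 = 247.37

247.37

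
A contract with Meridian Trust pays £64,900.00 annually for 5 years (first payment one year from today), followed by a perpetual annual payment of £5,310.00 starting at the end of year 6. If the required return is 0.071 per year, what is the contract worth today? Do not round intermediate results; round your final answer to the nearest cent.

£318466.69

PV of 5-year annuity: £64,900.00 × [1 − (1+0.071)^−5] / 0.071 = 265391.83205
Perpetuity value at year 5: £5,310.00 / 0.071 = 74788.73239
PV of perpetuity: 74788.73239 / (1+0.071)^5 = 53074.85523
Total PV = 265391.83205 + 53074.85523 = 318466.68728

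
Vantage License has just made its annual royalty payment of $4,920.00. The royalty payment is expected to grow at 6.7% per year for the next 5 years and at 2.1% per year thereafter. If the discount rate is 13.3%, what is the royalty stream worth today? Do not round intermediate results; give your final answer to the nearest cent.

D_1 = 5249.64000
D_2 = 5601.36588
D_3 = 5976.65739
D_4 = 6377.09344
D_5 = 6804.35870
Terminal value at year 5: TV = D_5×(1+g_2)/(r−g_2) = 6947.25023/0.112 = 62029.01993
P_0 = D_1/(1+r)^1 + D_2/(1+r)^2 + D_3/(1+r)^3 + D_4/(1+r)^4 + D_5/(1+r)^5 + TV/(1+r)^5
    = 4633.39806 + 4363.49138 + 4109.30741 + 3869.93028 + 3644.49745 + 33223.49907 = 53844.12364

$53844.12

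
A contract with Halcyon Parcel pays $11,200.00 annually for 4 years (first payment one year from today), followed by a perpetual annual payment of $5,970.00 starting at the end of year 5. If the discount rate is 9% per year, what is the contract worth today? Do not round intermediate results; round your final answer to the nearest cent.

$83277.07

PV of 4-year annuity: $11,200.00 × [1 − (1+0.09)^−4] / 0.09 = 36284.86262
Perpetuity value at year 4: $5,970.00 / 0.09 = 66333.33333
PV of perpetuity: 66333.33333 / (1+0.09)^4 = 46992.20567
Total PV = 36284.86262 + 46992.20567 = 83277.06829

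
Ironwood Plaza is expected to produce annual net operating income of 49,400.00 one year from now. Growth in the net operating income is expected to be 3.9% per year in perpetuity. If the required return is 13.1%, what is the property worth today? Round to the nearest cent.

536956.52

Growing perpetuity: P = D₁ / (r − g) = 49,400.0000 / (0.131 − 0.039) = 536,956.52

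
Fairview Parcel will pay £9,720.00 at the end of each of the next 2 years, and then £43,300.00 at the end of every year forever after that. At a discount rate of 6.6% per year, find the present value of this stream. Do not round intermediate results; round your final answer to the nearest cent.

£595009.07

PV of 2-year annuity: £9,720.00 × [1 − (1+0.066)^−2] / 0.066 = 17671.85635
Perpetuity value at year 2: £43,300.00 / 0.066 = 656060.60606
PV of perpetuity: 656060.60606 / (1+0.066)^2 = 577337.21304
Total PV = 17671.85635 + 577337.21304 = 595009.06939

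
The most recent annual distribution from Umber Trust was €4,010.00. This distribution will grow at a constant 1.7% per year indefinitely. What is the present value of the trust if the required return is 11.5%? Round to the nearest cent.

D₁ = D₀ × (1 + g) = €4,010.00 × 1.017 = €4,078.1700
Growing perpetuity: P = D₁ / (r − g) = €4,078.1700 / (0.115 − 0.017) = €41,613.98

€41613.98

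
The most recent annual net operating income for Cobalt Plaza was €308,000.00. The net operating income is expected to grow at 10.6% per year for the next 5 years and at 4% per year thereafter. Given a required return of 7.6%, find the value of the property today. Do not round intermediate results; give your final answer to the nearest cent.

D_1 = 340648.00000
D_2 = 376756.68800
D_3 = 416692.89693
D_4 = 460862.34400
D_5 = 509713.75247
Terminal value at year 5: TV = D_5×(1+g_2)/(r−g_2) = 530102.30257/0.036 = 14725063.96015
P_0 = D_1/(1+r)^1 + D_2/(1+r)^2 + D_3/(1+r)^3 + D_4/(1+r)^4 + D_5/(1+r)^5 + TV/(1+r)^5
    = 316587.36059 + 325414.14574 + 334487.03085 + 343812.87743 + 353398.73833 + 10209296.88496 = 11882997.03790

€11882997.04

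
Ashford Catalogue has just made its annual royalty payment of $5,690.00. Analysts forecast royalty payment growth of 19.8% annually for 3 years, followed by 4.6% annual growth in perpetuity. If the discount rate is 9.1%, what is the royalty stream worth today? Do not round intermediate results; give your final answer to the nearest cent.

$195759.31

D_1 = 6816.62000
D_2 = 8166.31076
D_3 = 9783.24029
Terminal value at year 3: TV = D_3×(1+g_2)/(r−g_2) = 10233.26934/0.045 = 227405.98542
P_0 = D_1/(1+r)^1 + D_2/(1+r)^2 + D_3/(1+r)^3 + TV/(1+r)^3
    = 6248.04766 + 6860.82594 + 7533.70254 + 175116.73024 = 195759.30639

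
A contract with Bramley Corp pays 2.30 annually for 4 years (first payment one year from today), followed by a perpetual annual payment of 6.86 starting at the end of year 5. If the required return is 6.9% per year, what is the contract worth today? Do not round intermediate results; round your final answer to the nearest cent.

83.94

PV of 4-year annuity: 2.30 × [1 − (1+0.069)^−4] / 0.069 = 7.80821
Perpetuity value at year 4: 6.86 / 0.069 = 99.42029
PV of perpetuity: 99.42029 / (1+0.069)^4 = 76.13147
Total PV = 7.80821 + 76.13147 = 83.93967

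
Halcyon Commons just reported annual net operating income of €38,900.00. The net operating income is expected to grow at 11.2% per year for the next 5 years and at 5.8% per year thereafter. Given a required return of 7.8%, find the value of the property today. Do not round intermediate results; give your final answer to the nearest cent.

€2617147.73

D_1 = 43256.80000
D_2 = 48101.56160
D_3 = 53488.93650
D_4 = 59479.69739
D_5 = 66141.42349
Terminal value at year 5: TV = D_5×(1+g_2)/(r−g_2) = 69977.62606/0.02 = 3498881.30286
P_0 = D_1/(1+r)^1 + D_2/(1+r)^2 + D_3/(1+r)^3 + D_4/(1+r)^4 + D_5/(1+r)^5 + TV/(1+r)^5
    = 40126.90167 + 41392.49968 + 42698.01451 + 44044.70514 + 45433.87024 + 2403451.73547 = 2617147.72671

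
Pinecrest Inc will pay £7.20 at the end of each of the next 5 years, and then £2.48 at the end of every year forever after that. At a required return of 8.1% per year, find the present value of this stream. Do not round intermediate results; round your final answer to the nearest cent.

PV of 5-year annuity: £7.20 × [1 − (1+0.081)^−5] / 0.081 = 28.67190
Perpetuity value at year 5: £2.48 / 0.081 = 30.61728
PV of perpetuity: 30.61728 / (1+0.081)^5 = 20.74141
Total PV = 28.67190 + 20.74141 = 49.41331

£49.41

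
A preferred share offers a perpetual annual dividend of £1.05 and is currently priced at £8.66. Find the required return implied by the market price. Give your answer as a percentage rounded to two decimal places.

12.12%

P = C/r ⇒ r = C/P = £1.05/£8.66 = 0.121247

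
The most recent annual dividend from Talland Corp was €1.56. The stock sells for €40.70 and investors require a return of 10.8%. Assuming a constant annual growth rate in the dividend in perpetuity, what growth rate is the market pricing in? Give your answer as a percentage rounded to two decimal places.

P = D₀(1+g)/(r−g) ⇒ P(r−g) = D₀(1+g) ⇒ g(P+D₀) = P·r − D₀
g = (P·r − D₀)/(P + D₀) = (€40.70×0.108 − €1.56) / (€40.70 + €1.56) = 0.067099

6.71%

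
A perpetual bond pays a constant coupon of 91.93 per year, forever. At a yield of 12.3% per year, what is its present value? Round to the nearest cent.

747.40

Level perpetuity: PV = C / r = 91.93 / 0.123 = 747.40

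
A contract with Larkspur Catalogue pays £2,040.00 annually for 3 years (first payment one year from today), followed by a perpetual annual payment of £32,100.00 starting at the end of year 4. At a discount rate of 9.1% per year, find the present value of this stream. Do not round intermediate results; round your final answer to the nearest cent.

£276791.94

PV of 3-year annuity: £2,040.00 × [1 − (1+0.091)^−3] / 0.091 = 5154.65187
Perpetuity value at year 3: £32,100.00 / 0.091 = 352747.25275
PV of perpetuity: 352747.25275 / (1+0.091)^3 = 271637.28954
Total PV = 5154.65187 + 271637.28954 = 276791.94140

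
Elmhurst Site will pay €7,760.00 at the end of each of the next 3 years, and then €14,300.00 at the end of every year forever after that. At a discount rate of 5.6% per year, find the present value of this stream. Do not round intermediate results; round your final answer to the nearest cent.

€237745.46

PV of 3-year annuity: €7,760.00 × [1 − (1+0.056)^−3] / 0.056 = 20897.04292
Perpetuity value at year 3: €14,300.00 / 0.056 = 255357.14286
PV of perpetuity: 255357.14286 / (1+0.056)^3 = 216848.41687
Total PV = 20897.04292 + 216848.41687 = 237745.45978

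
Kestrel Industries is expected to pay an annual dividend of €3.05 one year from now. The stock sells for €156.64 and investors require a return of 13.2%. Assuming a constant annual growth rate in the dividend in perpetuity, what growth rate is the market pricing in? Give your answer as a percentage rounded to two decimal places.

11.25%

P = D₁/(r−g) ⇒ g = r − D₁/P = 0.132 − €3.05/€156.64 = 0.112529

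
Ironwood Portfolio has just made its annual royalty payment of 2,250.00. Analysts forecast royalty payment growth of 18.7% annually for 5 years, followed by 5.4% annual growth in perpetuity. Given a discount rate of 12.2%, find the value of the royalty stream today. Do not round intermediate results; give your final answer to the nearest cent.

59580.14

D_1 = 2670.75000
D_2 = 3170.18025
D_3 = 3763.00396
D_4 = 4466.68570
D_5 = 5301.95592
Terminal value at year 5: TV = D_5×(1+g_2)/(r−g_2) = 5588.26154/0.068 = 82180.31679
P_0 = D_1/(1+r)^1 + D_2/(1+r)^2 + D_3/(1+r)^3 + D_4/(1+r)^4 + D_5/(1+r)^5 + TV/(1+r)^5
    = 2380.34759 + 2518.24652 + 2664.13424 + 2818.47357 + 2981.75412 + 46217.18889 = 59580.14493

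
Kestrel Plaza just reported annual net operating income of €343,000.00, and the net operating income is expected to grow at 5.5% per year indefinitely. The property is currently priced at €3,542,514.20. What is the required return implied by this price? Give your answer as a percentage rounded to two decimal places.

15.71%

D₁ = €343,000.00 × 1.055 = €361,865.0000
P = D₁/(r − g) ⇒ r = D₁/P + g = €361,865.0000/€3,542,514.20 + 0.055 = 0.102149 + 0.055 = 0.157149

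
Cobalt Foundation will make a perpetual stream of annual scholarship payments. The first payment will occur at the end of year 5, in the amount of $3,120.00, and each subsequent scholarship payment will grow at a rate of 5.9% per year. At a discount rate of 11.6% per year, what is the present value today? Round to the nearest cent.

Value at end of year 4: C₁ / (r − g) = $3,120.00 / (0.116 − 0.059) = $54,736.8421
Discount to today: PV = $54,736.8421 / (1 + 0.116)^4 = $54,736.8421 / 1.551161 = $35,287.67

$35287.67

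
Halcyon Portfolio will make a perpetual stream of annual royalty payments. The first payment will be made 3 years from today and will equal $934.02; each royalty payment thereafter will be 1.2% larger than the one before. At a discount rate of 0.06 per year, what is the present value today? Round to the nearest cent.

$17318.22

Value at end of year 2: C₁ / (r − g) = $934.02 / (0.06 − 0.012) = $19,458.7500
Discount to today: PV = $19,458.7500 / (1 + 0.06)^2 = $19,458.7500 / 1.123600 = $17,318.22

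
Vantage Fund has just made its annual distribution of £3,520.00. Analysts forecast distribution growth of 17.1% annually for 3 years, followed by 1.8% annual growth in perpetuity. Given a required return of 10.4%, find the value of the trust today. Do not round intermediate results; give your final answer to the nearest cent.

D_1 = 4121.92000
D_2 = 4826.76832
D_3 = 5652.14570
Terminal value at year 3: TV = D_3×(1+g_2)/(r−g_2) = 5753.88433/0.086 = 66905.63169
P_0 = D_1/(1+r)^1 + D_2/(1+r)^2 + D_3/(1+r)^3 + TV/(1+r)^3
    = 3733.62319 + 3960.21083 + 4200.54971 + 49722.78609 = 61617.16982

£61617.17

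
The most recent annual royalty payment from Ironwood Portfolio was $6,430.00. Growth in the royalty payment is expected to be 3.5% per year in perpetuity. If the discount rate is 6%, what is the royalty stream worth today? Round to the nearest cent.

D₁ = D₀ × (1 + g) = $6,430.00 × 1.035 = $6,655.0500
Growing perpetuity: P = D₁ / (r − g) = $6,655.0500 / (0.06 − 0.035) = $266,202.00

$266202.00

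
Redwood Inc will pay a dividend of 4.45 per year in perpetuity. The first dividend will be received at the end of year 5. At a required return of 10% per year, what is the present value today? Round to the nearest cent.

30.39

Value at end of year 4: C / r = 4.45 / 0.1 = 44.5000
Discount to today: PV = 44.5000 / (1 + 0.1)^4 = 44.5000 / 1.464100 = 30.39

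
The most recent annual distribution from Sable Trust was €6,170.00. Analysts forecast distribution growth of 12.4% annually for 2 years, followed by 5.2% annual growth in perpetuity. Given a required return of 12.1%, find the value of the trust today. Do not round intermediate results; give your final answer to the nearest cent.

€106963.90

D_1 = 6935.08000
D_2 = 7795.02992
Terminal value at year 2: TV = D_2×(1+g_2)/(r−g_2) = 8200.37148/0.069 = 118845.96342
P_0 = D_1/(1+r)^1 + D_2/(1+r)^2 + TV/(1+r)^2
    = 6186.51204 + 6203.06827 + 94574.31631 = 106963.89662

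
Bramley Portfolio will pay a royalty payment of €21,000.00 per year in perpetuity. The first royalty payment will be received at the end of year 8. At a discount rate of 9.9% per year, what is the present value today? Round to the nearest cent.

€109546.94

Value at end of year 7: C / r = €21,000.00 / 0.099 = €212,121.2121
Discount to today: PV = €212,121.2121 / (1 + 0.099)^7 = €212,121.2121 / 1.936350 = €109,546.94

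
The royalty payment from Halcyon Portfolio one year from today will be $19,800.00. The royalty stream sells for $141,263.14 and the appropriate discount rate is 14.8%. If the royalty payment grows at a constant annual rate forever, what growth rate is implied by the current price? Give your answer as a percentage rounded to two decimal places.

P = D₁/(r−g) ⇒ g = r − D₁/P = 0.148 − $19,800.00/$141,263.14 = 0.007836

0.78%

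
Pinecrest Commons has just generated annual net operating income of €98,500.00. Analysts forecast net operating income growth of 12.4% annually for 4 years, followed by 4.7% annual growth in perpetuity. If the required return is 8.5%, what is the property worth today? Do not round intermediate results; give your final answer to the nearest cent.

€3556389.08

D_1 = 110714.00000
D_2 = 124442.53600
D_3 = 139873.41046
D_4 = 157217.71336
Terminal value at year 4: TV = D_4×(1+g_2)/(r−g_2) = 164606.94589/0.038 = 4331761.73393
P_0 = D_1/(1+r)^1 + D_2/(1+r)^2 + D_3/(1+r)^3 + D_4/(1+r)^4 + TV/(1+r)^4
    = 102040.55300 + 105708.37011 + 109508.02581 + 113444.25899 + 3125687.87278 = 3556389.08069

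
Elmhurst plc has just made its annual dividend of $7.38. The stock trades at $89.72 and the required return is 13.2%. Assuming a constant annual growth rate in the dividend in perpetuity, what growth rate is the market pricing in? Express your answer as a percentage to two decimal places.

P = D₀(1+g)/(r−g) ⇒ P(r−g) = D₀(1+g) ⇒ g(P+D₀) = P·r − D₀
g = (P·r − D₀)/(P + D₀) = ($89.72×0.132 − $7.38) / ($89.72 + $7.38) = 0.045963

4.60%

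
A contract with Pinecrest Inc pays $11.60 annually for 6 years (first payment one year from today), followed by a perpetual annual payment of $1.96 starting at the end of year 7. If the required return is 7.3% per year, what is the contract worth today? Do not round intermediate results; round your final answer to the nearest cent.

$72.38

PV of 6-year annuity: $11.60 × [1 − (1+0.073)^−6] / 0.073 = 54.78348
Perpetuity value at year 6: $1.96 / 0.073 = 26.84932
PV of perpetuity: 26.84932 / (1+0.073)^6 = 17.59280
Total PV = 54.78348 + 17.59280 = 72.37627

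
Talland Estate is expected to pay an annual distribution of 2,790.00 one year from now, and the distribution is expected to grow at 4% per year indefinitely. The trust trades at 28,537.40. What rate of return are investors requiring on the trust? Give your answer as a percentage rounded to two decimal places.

13.78%

P = D₁/(r − g) ⇒ r = D₁/P + g = 2,790.0000/28,537.40 + 0.04 = 0.097766 + 0.04 = 0.137766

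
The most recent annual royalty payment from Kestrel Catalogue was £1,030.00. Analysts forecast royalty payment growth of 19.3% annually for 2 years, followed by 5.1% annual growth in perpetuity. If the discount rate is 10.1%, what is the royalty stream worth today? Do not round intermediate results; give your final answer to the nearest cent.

D_1 = 1228.79000
D_2 = 1465.94647
Terminal value at year 2: TV = D_2×(1+g_2)/(r−g_2) = 1540.70974/0.05 = 30814.19480
P_0 = D_1/(1+r)^1 + D_2/(1+r)^2 + TV/(1+r)^2
    = 1116.06721 + 1209.32623 + 25420.03744 = 27745.43088

£27745.43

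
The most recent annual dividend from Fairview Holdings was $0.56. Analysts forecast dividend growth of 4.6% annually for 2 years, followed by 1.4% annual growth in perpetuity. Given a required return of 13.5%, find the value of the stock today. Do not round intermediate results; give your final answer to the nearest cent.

D_1 = 0.58576
D_2 = 0.61270
Terminal value at year 2: TV = D_2×(1+g_2)/(r−g_2) = 0.62128/0.121 = 5.13457
P_0 = D_1/(1+r)^1 + D_2/(1+r)^2 + TV/(1+r)^2
    = 0.51609 + 0.47562 + 3.98577 = 4.97748

$4.98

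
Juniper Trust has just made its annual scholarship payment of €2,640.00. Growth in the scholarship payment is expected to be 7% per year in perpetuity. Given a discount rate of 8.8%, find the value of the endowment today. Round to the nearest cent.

€156933.33

D₁ = D₀ × (1 + g) = €2,640.00 × 1.07 = €2,824.8000
Growing perpetuity: P = D₁ / (r − g) = €2,824.8000 / (0.088 − 0.07) = €156,933.33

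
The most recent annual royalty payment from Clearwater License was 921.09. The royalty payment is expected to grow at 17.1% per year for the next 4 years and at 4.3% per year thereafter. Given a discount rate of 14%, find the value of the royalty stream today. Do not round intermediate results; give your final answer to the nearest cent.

14967.86

D_1 = 1078.59639
D_2 = 1263.03637
D_3 = 1479.01559
D_4 = 1731.92726
Terminal value at year 4: TV = D_4×(1+g_2)/(r−g_2) = 1806.40013/0.097 = 18622.68176
P_0 = D_1/(1+r)^1 + D_2/(1+r)^2 + D_3/(1+r)^3 + D_4/(1+r)^4 + TV/(1+r)^4
    = 946.13718 + 971.86548 + 998.29340 + 1025.43997 + 11026.12258 = 14967.85861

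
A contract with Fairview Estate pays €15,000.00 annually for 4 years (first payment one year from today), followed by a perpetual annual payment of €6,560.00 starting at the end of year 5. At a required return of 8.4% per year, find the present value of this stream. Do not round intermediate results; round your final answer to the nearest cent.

PV of 4-year annuity: €15,000.00 × [1 − (1+0.084)^−4] / 0.084 = 49242.74880
Perpetuity value at year 4: €6,560.00 / 0.084 = 78095.23810
PV of perpetuity: 78095.23810 / (1+0.084)^4 = 56559.74262
Total PV = 49242.74880 + 56559.74262 = 105802.49142

€105802.49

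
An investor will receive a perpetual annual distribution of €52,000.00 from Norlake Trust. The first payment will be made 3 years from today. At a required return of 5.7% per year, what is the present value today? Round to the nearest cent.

Value at end of year 2: C / r = €52,000.00 / 0.057 = €912,280.7018
Discount to today: PV = €912,280.7018 / (1 + 0.057)^2 = €912,280.7018 / 1.117249 = €816,541.97

€816541.97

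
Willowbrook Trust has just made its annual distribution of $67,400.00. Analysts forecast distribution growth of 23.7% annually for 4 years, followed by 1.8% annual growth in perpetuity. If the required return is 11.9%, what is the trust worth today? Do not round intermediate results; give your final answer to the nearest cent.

D_1 = 83373.80000
D_2 = 103133.39060
D_3 = 127576.00417
D_4 = 157811.51716
Terminal value at year 4: TV = D_4×(1+g_2)/(r−g_2) = 160652.12447/0.101 = 1590615.09376
P_0 = D_1/(1+r)^1 + D_2/(1+r)^2 + D_3/(1+r)^3 + D_4/(1+r)^4 + TV/(1+r)^4
    = 74507.41734 + 82364.32104 + 91049.74542 + 100651.05906 + 1014482.95172 = 1363055.49458

$1363055.49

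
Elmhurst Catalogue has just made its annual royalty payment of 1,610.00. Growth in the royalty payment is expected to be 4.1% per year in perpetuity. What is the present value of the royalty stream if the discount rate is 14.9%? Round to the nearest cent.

15518.61

D₁ = D₀ × (1 + g) = 1,610.00 × 1.041 = 1,676.0100
Growing perpetuity: P = D₁ / (r − g) = 1,676.0100 / (0.149 − 0.041) = 15,518.61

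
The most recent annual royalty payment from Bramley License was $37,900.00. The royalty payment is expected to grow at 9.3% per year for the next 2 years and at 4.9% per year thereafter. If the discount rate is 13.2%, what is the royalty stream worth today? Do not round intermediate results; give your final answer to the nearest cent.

$518492.14

D_1 = 41424.70000
D_2 = 45277.19710
Terminal value at year 2: TV = D_2×(1+g_2)/(r−g_2) = 47495.77976/0.083 = 572238.31034
P_0 = D_1/(1+r)^1 + D_2/(1+r)^2 + TV/(1+r)^2
    = 36594.25795 + 35333.50171 + 446564.37708 = 518492.13674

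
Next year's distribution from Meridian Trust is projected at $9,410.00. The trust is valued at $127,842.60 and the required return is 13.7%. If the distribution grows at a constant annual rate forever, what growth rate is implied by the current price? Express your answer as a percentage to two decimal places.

6.34%

P = D₁/(r−g) ⇒ g = r − D₁/P = 0.137 − $9,410.00/$127,842.60 = 0.063394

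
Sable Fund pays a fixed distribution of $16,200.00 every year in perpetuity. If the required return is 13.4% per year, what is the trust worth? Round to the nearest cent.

$120895.52

Level perpetuity: PV = C / r = $16,200.00 / 0.134 = $120,895.52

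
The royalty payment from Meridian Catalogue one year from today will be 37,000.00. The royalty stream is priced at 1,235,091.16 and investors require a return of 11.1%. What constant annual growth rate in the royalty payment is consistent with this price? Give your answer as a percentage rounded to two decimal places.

P = D₁/(r−g) ⇒ g = r − D₁/P = 0.111 − 37,000.00/1,235,091.16 = 0.081043

8.10%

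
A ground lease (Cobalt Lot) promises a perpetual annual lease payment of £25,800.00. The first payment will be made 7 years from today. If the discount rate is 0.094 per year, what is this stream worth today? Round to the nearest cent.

£160098.74

Value at end of year 6: C / r = £25,800.00 / 0.094 = £274,468.0851
Discount to today: PV = £274,468.0851 / (1 + 0.094)^6 = £274,468.0851 / 1.714368 = £160,098.74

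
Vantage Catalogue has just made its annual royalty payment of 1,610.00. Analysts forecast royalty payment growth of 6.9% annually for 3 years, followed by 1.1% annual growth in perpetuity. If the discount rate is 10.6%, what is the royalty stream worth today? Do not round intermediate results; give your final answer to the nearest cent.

D_1 = 1721.09000
D_2 = 1839.84521
D_3 = 1966.79453
Terminal value at year 3: TV = D_3×(1+g_2)/(r−g_2) = 1988.42927/0.095 = 20930.83441
P_0 = D_1/(1+r)^1 + D_2/(1+r)^2 + D_3/(1+r)^3 + TV/(1+r)^3
    = 1556.13924 + 1504.08033 + 1453.76300 + 15471.09885 = 19985.08142

19985.08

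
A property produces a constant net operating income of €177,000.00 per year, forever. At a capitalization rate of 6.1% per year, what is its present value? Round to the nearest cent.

€2901639.34

Level perpetuity: PV = C / r = €177,000.00 / 0.061 = €2,901,639.34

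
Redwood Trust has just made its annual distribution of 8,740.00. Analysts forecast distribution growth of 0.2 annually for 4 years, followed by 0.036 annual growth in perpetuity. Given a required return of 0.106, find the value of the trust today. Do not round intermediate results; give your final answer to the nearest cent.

222304.44

D_1 = 10488.00000
D_2 = 12585.60000
D_3 = 15102.72000
D_4 = 18123.26400
Terminal value at year 4: TV = D_4×(1+g_2)/(r−g_2) = 18775.70150/0.07 = 268224.30720
P_0 = D_1/(1+r)^1 + D_2/(1+r)^2 + D_3/(1+r)^3 + D_4/(1+r)^4 + TV/(1+r)^4
    = 9482.82098 + 10288.77502 + 11163.22787 + 12112.00131 + 179257.61931 = 222304.44449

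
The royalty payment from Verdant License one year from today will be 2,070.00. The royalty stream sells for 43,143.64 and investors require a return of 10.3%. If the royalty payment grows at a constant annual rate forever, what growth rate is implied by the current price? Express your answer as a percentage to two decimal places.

5.50%

P = D₁/(r−g) ⇒ g = r − D₁/P = 0.103 − 2,070.00/43,143.64 = 0.055021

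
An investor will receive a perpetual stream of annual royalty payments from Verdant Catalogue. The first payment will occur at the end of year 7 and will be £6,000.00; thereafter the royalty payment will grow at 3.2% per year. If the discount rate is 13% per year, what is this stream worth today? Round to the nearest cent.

Value at end of year 6: C₁ / (r − g) = £6,000.00 / (0.13 − 0.032) = £61,224.4898
Discount to today: PV = £61,224.4898 / (1 + 0.13)^6 = £61,224.4898 / 2.081952 = £29,407.26

£29407.26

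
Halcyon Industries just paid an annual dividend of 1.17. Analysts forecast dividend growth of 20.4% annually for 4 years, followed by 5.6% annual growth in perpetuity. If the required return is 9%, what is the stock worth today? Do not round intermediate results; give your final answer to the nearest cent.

D_1 = 1.40868
D_2 = 1.69605
D_3 = 2.04205
D_4 = 2.45862
Terminal value at year 4: TV = D_4×(1+g_2)/(r−g_2) = 2.59631/0.034 = 76.36191
P_0 = D_1/(1+r)^1 + D_2/(1+r)^2 + D_3/(1+r)^3 + D_4/(1+r)^4 + TV/(1+r)^4
    = 1.29237 + 1.42753 + 1.57683 + 1.74175 + 54.09671 = 60.13519

60.14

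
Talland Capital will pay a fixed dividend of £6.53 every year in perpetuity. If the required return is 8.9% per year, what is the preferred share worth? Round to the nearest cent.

Level perpetuity: PV = C / r = £6.53 / 0.089 = £73.37

£73.37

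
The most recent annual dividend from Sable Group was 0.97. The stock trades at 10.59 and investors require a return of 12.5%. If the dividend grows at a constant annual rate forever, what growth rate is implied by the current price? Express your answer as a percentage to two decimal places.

3.06%

P = D₀(1+g)/(r−g) ⇒ P(r−g) = D₀(1+g) ⇒ g(P+D₀) = P·r − D₀
g = (P·r − D₀)/(P + D₀) = (10.59×0.125 − 0.97) / (10.59 + 0.97) = 0.030601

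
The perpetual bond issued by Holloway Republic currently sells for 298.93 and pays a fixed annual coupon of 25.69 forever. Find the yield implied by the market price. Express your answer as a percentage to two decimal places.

8.59%

P = C/r ⇒ r = C/P = 25.69/298.93 = 0.085940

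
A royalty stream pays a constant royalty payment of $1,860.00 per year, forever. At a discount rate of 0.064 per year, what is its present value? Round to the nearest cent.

$29062.50

Level perpetuity: PV = C / r = $1,860.00 / 0.064 = $29,062.50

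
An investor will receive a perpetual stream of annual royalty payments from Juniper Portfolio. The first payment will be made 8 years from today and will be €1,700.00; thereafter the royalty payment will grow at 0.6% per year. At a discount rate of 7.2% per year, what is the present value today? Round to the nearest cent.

Value at end of year 7: C₁ / (r − g) = €1,700.00 / (0.072 − 0.006) = €25,757.5758
Discount to today: PV = €25,757.5758 / (1 + 0.072)^7 = €25,757.5758 / 1.626910 = €15,832.21

€15832.21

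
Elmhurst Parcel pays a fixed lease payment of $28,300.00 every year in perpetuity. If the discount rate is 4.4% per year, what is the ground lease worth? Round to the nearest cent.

Level perpetuity: PV = C / r = $28,300.00 / 0.044 = $643,181.82

$643181.82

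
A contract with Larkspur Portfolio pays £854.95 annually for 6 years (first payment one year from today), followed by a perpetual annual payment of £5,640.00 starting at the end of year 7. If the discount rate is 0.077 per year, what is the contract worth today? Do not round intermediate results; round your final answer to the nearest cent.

PV of 6-year annuity: £854.95 × [1 − (1+0.077)^−6] / 0.077 = 3988.56020
Perpetuity value at year 6: £5,640.00 / 0.077 = 73246.75325
PV of perpetuity: 73246.75325 / (1+0.077)^6 = 46934.71219
Total PV = 3988.56020 + 46934.71219 = 50923.27238

£50923.27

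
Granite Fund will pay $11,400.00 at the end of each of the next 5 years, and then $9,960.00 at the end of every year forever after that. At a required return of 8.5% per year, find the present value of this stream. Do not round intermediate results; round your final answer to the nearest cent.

PV of 5-year annuity: $11,400.00 × [1 − (1+0.085)^−5] / 0.085 = 44923.31970
Perpetuity value at year 5: $9,960.00 / 0.085 = 117176.47059
PV of perpetuity: 117176.47059 / (1+0.085)^5 = 77927.67548
Total PV = 44923.31970 + 77927.67548 = 122850.99518

$122851.00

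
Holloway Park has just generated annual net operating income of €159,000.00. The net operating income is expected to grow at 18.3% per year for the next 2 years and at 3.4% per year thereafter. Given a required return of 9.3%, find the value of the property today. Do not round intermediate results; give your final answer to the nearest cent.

D_1 = 188097.00000
D_2 = 222518.75100
Terminal value at year 2: TV = D_2×(1+g_2)/(r−g_2) = 230084.38853/0.059 = 3899735.39888
P_0 = D_1/(1+r)^1 + D_2/(1+r)^2 + TV/(1+r)^2
    = 172092.40622 + 186262.86968 + 3264335.71608 = 3622690.99198

€3622690.99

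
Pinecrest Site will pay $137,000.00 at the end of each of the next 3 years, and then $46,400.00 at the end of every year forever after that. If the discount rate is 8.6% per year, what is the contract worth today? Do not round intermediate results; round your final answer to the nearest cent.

PV of 3-year annuity: $137,000.00 × [1 − (1+0.086)^−3] / 0.086 = 349274.55485
Perpetuity value at year 3: $46,400.00 / 0.086 = 539534.88372
PV of perpetuity: 539534.88372 / (1+0.086)^3 = 421240.43595
Total PV = 349274.55485 + 421240.43595 = 770514.99080

$770514.99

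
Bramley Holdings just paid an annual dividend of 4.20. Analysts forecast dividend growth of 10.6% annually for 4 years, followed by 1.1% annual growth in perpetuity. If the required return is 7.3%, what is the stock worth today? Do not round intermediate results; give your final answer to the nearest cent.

D_1 = 4.64520
D_2 = 5.13759
D_3 = 5.68218
D_4 = 6.28449
Terminal value at year 4: TV = D_4×(1+g_2)/(r−g_2) = 6.35362/0.062 = 102.47768
P_0 = D_1/(1+r)^1 + D_2/(1+r)^2 + D_3/(1+r)^3 + D_4/(1+r)^4 + TV/(1+r)^4
    = 4.32917 + 4.46231 + 4.59955 + 4.74101 + 77.30906 = 95.44110

95.44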